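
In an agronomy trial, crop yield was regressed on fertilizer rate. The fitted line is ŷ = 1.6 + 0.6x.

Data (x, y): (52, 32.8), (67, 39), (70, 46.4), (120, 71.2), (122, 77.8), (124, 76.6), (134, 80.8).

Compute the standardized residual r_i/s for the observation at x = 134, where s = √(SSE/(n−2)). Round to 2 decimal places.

-0.47

x=52: ŷ = 1.6 + 0.6·52 = 32.8; r = 32.8 − 32.8 = 0
x=67: ŷ = 1.6 + 0.6·67 = 41.8; r = 39 − 41.8 = -2.8
x=70: ŷ = 1.6 + 0.6·70 = 43.6; r = 46.4 − 43.6 = 2.8
x=120: ŷ = 1.6 + 0.6·120 = 73.6; r = 71.2 − 73.6 = -2.4
x=122: ŷ = 1.6 + 0.6·122 = 74.8; r = 77.8 − 74.8 = 3
x=124: ŷ = 1.6 + 0.6·124 = 76; r = 76.6 − 76 = 0.6
x=134: ŷ = 1.6 + 0.6·134 = 82; r = 80.8 − 82 = -1.2
SSE = 0 + 7.84 + 7.84 + 5.76 + 9 + 0.36 + 1.44 = 32.24
s = √(32.24/5) = 2.53929
r/s = -1.2 / 2.53929 = -0.47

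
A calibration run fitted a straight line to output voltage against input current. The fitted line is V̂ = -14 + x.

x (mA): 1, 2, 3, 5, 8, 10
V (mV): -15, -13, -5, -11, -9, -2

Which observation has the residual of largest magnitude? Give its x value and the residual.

x = 3, e = 6

x=1: V̂ = -14 + 1 = -13; e = -15 − (-13) = -2
x=2: V̂ = -14 + 2 = -12; e = -13 − (-12) = -1
x=3: V̂ = -14 + 3 = -11; e = -5 − (-11) = 6
x=5: V̂ = -14 + 5 = -9; e = -11 − (-9) = -2
x=8: V̂ = -14 + 8 = -6; e = -9 − (-6) = -3
x=10: V̂ = -14 + 10 = -4; e = -2 − (-4) = 2
Largest |e| is 6 at x = 3, residual 6.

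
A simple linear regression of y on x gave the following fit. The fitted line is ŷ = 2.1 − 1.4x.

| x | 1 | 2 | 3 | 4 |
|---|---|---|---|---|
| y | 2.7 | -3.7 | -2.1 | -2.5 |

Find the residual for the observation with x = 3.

e = 0

ŷ = 2.1 − 1.4·3 = -2.1
e = -2.1 − (-2.1) = 0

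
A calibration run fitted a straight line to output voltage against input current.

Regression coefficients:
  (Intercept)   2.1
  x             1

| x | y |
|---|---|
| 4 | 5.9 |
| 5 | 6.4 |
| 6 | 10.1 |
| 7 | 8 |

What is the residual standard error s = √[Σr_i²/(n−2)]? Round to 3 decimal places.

x=4: ŷ = 2.1 + 4 = 6.1; r = 5.9 − 6.1 = -0.2
x=5: ŷ = 2.1 + 5 = 7.1; r = 6.4 − 7.1 = -0.7
x=6: ŷ = 2.1 + 6 = 8.1; r = 10.1 − 8.1 = 2
x=7: ŷ = 2.1 + 7 = 9.1; r = 8 − 9.1 = -1.1
SSE = 0.04 + 0.49 + 4 + 1.21 = 5.74
s = √(5.74/2) = √2.87 ≈ 1.694

s = 1.694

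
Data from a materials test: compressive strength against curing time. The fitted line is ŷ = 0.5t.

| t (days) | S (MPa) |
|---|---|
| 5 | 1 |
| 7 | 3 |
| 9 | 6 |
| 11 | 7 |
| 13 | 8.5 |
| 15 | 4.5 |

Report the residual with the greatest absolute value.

t=5: ŷ = 0.5·5 = 2.5; r = 1 − 2.5 = -1.5
t=7: ŷ = 0.5·7 = 3.5; r = 3 − 3.5 = -0.5
t=9: ŷ = 0.5·9 = 4.5; r = 6 − 4.5 = 1.5
t=11: ŷ = 0.5·11 = 5.5; r = 7 − 5.5 = 1.5
t=13: ŷ = 0.5·13 = 6.5; r = 8.5 − 6.5 = 2
t=15: ŷ = 0.5·15 = 7.5; r = 4.5 − 7.5 = -3
Largest |r| is 3 at t = 15, residual -3.

r = -3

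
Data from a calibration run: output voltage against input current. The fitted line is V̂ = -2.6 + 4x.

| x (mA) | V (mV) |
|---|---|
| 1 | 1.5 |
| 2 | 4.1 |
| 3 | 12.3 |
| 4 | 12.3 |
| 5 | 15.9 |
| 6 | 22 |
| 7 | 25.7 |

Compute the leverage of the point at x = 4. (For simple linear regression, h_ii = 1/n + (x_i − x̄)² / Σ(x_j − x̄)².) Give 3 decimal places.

x̄ = (1 + 2 + 3 + 4 + 5 + 6 + 7)/7 = 4
Σ(x − x̄)² = 9 + 4 + 1 + 0 + 1 + 4 + 9 = 28
h = 1/7 + (0)²/28 = 0.142857 + 0 = 0.143

h = 0.143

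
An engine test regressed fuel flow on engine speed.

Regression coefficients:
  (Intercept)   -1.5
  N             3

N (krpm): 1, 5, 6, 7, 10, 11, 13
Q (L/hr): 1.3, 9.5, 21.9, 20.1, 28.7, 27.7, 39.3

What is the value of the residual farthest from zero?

r = 5.4

N=1: ŷ = -1.5 + 3·1 = 1.5; r = 1.3 − 1.5 = -0.2
N=5: ŷ = -1.5 + 3·5 = 13.5; r = 9.5 − 13.5 = -4
N=6: ŷ = -1.5 + 3·6 = 16.5; r = 21.9 − 16.5 = 5.4
N=7: ŷ = -1.5 + 3·7 = 19.5; r = 20.1 − 19.5 = 0.6
N=10: ŷ = -1.5 + 3·10 = 28.5; r = 28.7 − 28.5 = 0.2
N=11: ŷ = -1.5 + 3·11 = 31.5; r = 27.7 − 31.5 = -3.8
N=13: ŷ = -1.5 + 3·13 = 37.5; r = 39.3 − 37.5 = 1.8
Largest |r| is 5.4 at N = 6, residual 5.4.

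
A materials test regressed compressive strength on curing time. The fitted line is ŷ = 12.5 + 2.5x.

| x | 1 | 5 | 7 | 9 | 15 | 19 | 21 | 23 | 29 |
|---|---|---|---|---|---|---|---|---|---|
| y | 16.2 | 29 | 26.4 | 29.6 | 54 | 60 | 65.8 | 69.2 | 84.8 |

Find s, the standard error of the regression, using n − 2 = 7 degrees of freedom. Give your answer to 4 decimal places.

s = 3.3140

x=1: ŷ = 12.5 + 2.5·1 = 15; r = 16.2 − 15 = 1.2
x=5: ŷ = 12.5 + 2.5·5 = 25; r = 29 − 25 = 4
x=7: ŷ = 12.5 + 2.5·7 = 30; r = 26.4 − 30 = -3.6
x=9: ŷ = 12.5 + 2.5·9 = 35; r = 29.6 − 35 = -5.4
x=15: ŷ = 12.5 + 2.5·15 = 50; r = 54 − 50 = 4
x=19: ŷ = 12.5 + 2.5·19 = 60; r = 60 − 60 = 0
x=21: ŷ = 12.5 + 2.5·21 = 65; r = 65.8 − 65 = 0.8
x=23: ŷ = 12.5 + 2.5·23 = 70; r = 69.2 − 70 = -0.8
x=29: ŷ = 12.5 + 2.5·29 = 85; r = 84.8 − 85 = -0.2
SSE = 1.44 + 16 + 12.96 + 29.16 + 16 + 0 + 0.64 + 0.64 + 0.04 = 76.88
s = √(76.88/7) = √10.9829 ≈ 3.3140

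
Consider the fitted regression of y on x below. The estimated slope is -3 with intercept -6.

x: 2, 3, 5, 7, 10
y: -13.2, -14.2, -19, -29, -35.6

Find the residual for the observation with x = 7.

ŷ = -6 − 3·7 = -27
e = -29 − (-27) = -2

e = -2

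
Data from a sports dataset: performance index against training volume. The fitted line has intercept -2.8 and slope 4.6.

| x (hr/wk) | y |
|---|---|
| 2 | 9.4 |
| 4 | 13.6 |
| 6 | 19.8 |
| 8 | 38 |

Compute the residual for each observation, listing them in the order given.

3, -2, -5, 4

x=2: ŷ = -2.8 + 4.6·2 = 6.4; e = 9.4 − 6.4 = 3
x=4: ŷ = -2.8 + 4.6·4 = 15.6; e = 13.6 − 15.6 = -2
x=6: ŷ = -2.8 + 4.6·6 = 24.8; e = 19.8 − 24.8 = -5
x=8: ŷ = -2.8 + 4.6·8 = 34; e = 38 − 34 = 4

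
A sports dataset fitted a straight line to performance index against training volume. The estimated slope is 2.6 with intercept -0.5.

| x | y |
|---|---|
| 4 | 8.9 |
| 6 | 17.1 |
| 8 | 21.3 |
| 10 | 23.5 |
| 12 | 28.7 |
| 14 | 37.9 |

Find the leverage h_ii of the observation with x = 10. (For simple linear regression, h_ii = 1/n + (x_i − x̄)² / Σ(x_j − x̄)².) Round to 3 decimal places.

x̄ = (4 + 6 + 8 + 10 + 12 + 14)/6 = 9
Σ(x − x̄)² = 25 + 9 + 1 + 1 + 9 + 25 = 70
h = 1/6 + (1)²/70 = 0.166667 + 0.0142857 = 0.181

h = 0.181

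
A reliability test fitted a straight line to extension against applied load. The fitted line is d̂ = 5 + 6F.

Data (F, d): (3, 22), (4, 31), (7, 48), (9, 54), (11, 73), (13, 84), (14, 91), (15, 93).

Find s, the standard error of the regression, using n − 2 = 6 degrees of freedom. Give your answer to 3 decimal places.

s = 2.708

F=3: d̂ = 5 + 6·3 = 23; e = 22 − 23 = -1
F=4: d̂ = 5 + 6·4 = 29; e = 31 − 29 = 2
F=7: d̂ = 5 + 6·7 = 47; e = 48 − 47 = 1
F=9: d̂ = 5 + 6·9 = 59; e = 54 − 59 = -5
F=11: d̂ = 5 + 6·11 = 71; e = 73 − 71 = 2
F=13: d̂ = 5 + 6·13 = 83; e = 84 − 83 = 1
F=14: d̂ = 5 + 6·14 = 89; e = 91 − 89 = 2
F=15: d̂ = 5 + 6·15 = 95; e = 93 − 95 = -2
SSE = 1 + 4 + 1 + 25 + 4 + 1 + 4 + 4 = 44
s = √(44/6) = √7.33333 ≈ 2.708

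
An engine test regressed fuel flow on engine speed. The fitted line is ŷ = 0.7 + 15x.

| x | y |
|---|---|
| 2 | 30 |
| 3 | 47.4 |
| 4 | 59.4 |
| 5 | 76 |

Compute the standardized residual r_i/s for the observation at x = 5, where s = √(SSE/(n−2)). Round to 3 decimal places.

0.187

x=2: ŷ = 0.7 + 15·2 = 30.7; r = 30 − 30.7 = -0.7
x=3: ŷ = 0.7 + 15·3 = 45.7; r = 47.4 − 45.7 = 1.7
x=4: ŷ = 0.7 + 15·4 = 60.7; r = 59.4 − 60.7 = -1.3
x=5: ŷ = 0.7 + 15·5 = 75.7; r = 76 − 75.7 = 0.3
SSE = 0.49 + 2.89 + 1.69 + 0.09 = 5.16
s = √(5.16/2) = 1.60624
r/s = 0.3 / 1.60624 = 0.187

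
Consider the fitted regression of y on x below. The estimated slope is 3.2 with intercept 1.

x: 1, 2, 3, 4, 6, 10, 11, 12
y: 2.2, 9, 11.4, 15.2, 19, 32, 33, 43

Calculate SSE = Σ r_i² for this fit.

x=1: ŷ = 1 + 3.2·1 = 4.2; r = 2.2 − 4.2 = -2
x=2: ŷ = 1 + 3.2·2 = 7.4; r = 9 − 7.4 = 1.6
x=3: ŷ = 1 + 3.2·3 = 10.6; r = 11.4 − 10.6 = 0.8
x=4: ŷ = 1 + 3.2·4 = 13.8; r = 15.2 − 13.8 = 1.4
x=6: ŷ = 1 + 3.2·6 = 20.2; r = 19 − 20.2 = -1.2
x=10: ŷ = 1 + 3.2·10 = 33; r = 32 − 33 = -1
x=11: ŷ = 1 + 3.2·11 = 36.2; r = 33 − 36.2 = -3.2
x=12: ŷ = 1 + 3.2·12 = 39.4; r = 43 − 39.4 = 3.6
SSE = 4 + 2.56 + 0.64 + 1.96 + 1.44 + 1 + 10.24 + 12.96 = 34.8

SSE = 34.8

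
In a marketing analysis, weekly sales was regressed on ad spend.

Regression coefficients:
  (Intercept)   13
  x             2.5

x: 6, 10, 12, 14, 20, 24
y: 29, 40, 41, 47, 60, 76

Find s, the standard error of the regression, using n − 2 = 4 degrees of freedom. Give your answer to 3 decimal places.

x=6: ŷ = 13 + 2.5·6 = 28; r = 29 − 28 = 1
x=10: ŷ = 13 + 2.5·10 = 38; r = 40 − 38 = 2
x=12: ŷ = 13 + 2.5·12 = 43; r = 41 − 43 = -2
x=14: ŷ = 13 + 2.5·14 = 48; r = 47 − 48 = -1
x=20: ŷ = 13 + 2.5·20 = 63; r = 60 − 63 = -3
x=24: ŷ = 13 + 2.5·24 = 73; r = 76 − 73 = 3
SSE = 1 + 4 + 4 + 1 + 9 + 9 = 28
s = √(28/4) = √7 ≈ 2.646

s = 2.646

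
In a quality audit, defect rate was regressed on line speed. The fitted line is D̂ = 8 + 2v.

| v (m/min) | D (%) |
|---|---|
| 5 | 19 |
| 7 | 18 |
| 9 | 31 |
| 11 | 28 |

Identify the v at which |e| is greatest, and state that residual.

v=5: D̂ = 8 + 2·5 = 18; e = 19 − 18 = 1
v=7: D̂ = 8 + 2·7 = 22; e = 18 − 22 = -4
v=9: D̂ = 8 + 2·9 = 26; e = 31 − 26 = 5
v=11: D̂ = 8 + 2·11 = 30; e = 28 − 30 = -2
Largest |e| is 5 at v = 9, residual 5.

v = 9, e = 5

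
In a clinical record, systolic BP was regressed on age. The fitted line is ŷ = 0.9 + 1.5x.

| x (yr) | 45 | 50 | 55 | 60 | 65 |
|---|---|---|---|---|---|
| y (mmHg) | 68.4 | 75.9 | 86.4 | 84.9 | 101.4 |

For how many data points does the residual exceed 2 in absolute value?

x=45: ŷ = 0.9 + 1.5·45 = 68.4; e = 68.4 − 68.4 = 0
x=50: ŷ = 0.9 + 1.5·50 = 75.9; e = 75.9 − 75.9 = 0
x=55: ŷ = 0.9 + 1.5·55 = 83.4; e = 86.4 − 83.4 = 3
x=60: ŷ = 0.9 + 1.5·60 = 90.9; e = 84.9 − 90.9 = -6
x=65: ŷ = 0.9 + 1.5·65 = 98.4; e = 101.4 − 98.4 = 3
|e| > 2: x=55 (|e|=3), x=60 (|e|=6), x=65 (|e|=3) → 3

3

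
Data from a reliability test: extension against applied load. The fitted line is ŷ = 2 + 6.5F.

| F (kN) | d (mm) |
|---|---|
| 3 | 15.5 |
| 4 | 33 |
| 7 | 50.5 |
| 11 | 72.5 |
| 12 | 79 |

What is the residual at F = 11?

e = -1

ŷ = 2 + 6.5·11 = 73.5
e = 72.5 − 73.5 = -1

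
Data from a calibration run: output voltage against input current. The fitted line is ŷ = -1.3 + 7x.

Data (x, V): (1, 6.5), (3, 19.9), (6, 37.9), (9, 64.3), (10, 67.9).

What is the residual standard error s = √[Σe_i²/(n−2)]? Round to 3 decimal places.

s = 2.304

x=1: ŷ = -1.3 + 7·1 = 5.7; e = 6.5 − 5.7 = 0.8
x=3: ŷ = -1.3 + 7·3 = 19.7; e = 19.9 − 19.7 = 0.2
x=6: ŷ = -1.3 + 7·6 = 40.7; e = 37.9 − 40.7 = -2.8
x=9: ŷ = -1.3 + 7·9 = 61.7; e = 64.3 − 61.7 = 2.6
x=10: ŷ = -1.3 + 7·10 = 68.7; e = 67.9 − 68.7 = -0.8
SSE = 0.64 + 0.04 + 7.84 + 6.76 + 0.64 = 15.92
s = √(15.92/3) = √5.30667 ≈ 2.304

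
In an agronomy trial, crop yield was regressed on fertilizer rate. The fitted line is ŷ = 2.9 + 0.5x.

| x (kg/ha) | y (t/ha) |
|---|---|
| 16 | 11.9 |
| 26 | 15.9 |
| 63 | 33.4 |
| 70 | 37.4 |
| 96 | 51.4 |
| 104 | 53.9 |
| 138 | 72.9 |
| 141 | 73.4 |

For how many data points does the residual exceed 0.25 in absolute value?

6

x=16: ŷ = 2.9 + 0.5·16 = 10.9; e = 11.9 − 10.9 = 1
x=26: ŷ = 2.9 + 0.5·26 = 15.9; e = 15.9 − 15.9 = 0
x=63: ŷ = 2.9 + 0.5·63 = 34.4; e = 33.4 − 34.4 = -1
x=70: ŷ = 2.9 + 0.5·70 = 37.9; e = 37.4 − 37.9 = -0.5
x=96: ŷ = 2.9 + 0.5·96 = 50.9; e = 51.4 − 50.9 = 0.5
x=104: ŷ = 2.9 + 0.5·104 = 54.9; e = 53.9 − 54.9 = -1
x=138: ŷ = 2.9 + 0.5·138 = 71.9; e = 72.9 − 71.9 = 1
x=141: ŷ = 2.9 + 0.5·141 = 73.4; e = 73.4 − 73.4 = 0
|e| > 0.25: x=16 (|e|=1), x=63 (|e|=1), x=70 (|e|=0.5), x=96 (|e|=0.5), x=104 (|e|=1), x=138 (|e|=1) → 6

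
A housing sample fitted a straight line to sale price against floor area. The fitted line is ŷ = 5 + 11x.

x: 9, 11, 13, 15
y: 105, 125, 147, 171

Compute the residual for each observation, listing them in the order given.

1, -1, -1, 1

x=9: ŷ = 5 + 11·9 = 104; r = 105 − 104 = 1
x=11: ŷ = 5 + 11·11 = 126; r = 125 − 126 = -1
x=13: ŷ = 5 + 11·13 = 148; r = 147 − 148 = -1
x=15: ŷ = 5 + 11·15 = 170; r = 171 − 170 = 1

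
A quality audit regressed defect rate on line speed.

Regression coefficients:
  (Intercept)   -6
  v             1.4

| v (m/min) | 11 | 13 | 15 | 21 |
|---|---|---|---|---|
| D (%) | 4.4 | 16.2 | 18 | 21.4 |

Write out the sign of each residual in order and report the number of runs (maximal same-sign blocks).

v=11: D̂ = -6 + 1.4·11 = 9.4; r = 4.4 − 9.4 = -5
v=13: D̂ = -6 + 1.4·13 = 12.2; r = 16.2 − 12.2 = 4
v=15: D̂ = -6 + 1.4·15 = 15; r = 18 − 15 = 3
v=21: D̂ = -6 + 1.4·21 = 23.4; r = 21.4 − 23.4 = -2
Signs: − + + −
Runs: −×1, +×2, −×1 → 3

3 runs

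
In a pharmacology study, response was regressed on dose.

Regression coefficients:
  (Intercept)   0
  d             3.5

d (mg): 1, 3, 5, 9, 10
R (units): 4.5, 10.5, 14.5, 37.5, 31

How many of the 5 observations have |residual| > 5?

d=1: R̂ = 3.5·1 = 3.5; e = 4.5 − 3.5 = 1
d=3: R̂ = 3.5·3 = 10.5; e = 10.5 − 10.5 = 0
d=5: R̂ = 3.5·5 = 17.5; e = 14.5 − 17.5 = -3
d=9: R̂ = 3.5·9 = 31.5; e = 37.5 − 31.5 = 6
d=10: R̂ = 3.5·10 = 35; e = 31 − 35 = -4
|e| > 5: d=9 (|e|=6) → 1

1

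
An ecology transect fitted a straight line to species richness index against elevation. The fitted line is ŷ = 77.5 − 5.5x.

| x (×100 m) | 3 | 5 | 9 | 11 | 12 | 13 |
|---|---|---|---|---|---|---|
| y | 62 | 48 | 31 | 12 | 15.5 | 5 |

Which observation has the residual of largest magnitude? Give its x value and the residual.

x=3: ŷ = 77.5 − 5.5·3 = 61; r = 62 − 61 = 1
x=5: ŷ = 77.5 − 5.5·5 = 50; r = 48 − 50 = -2
x=9: ŷ = 77.5 − 5.5·9 = 28; r = 31 − 28 = 3
x=11: ŷ = 77.5 − 5.5·11 = 17; r = 12 − 17 = -5
x=12: ŷ = 77.5 − 5.5·12 = 11.5; r = 15.5 − 11.5 = 4
x=13: ŷ = 77.5 − 5.5·13 = 6; r = 5 − 6 = -1
Largest |r| is 5 at x = 11, residual -5.

x = 11, r = -5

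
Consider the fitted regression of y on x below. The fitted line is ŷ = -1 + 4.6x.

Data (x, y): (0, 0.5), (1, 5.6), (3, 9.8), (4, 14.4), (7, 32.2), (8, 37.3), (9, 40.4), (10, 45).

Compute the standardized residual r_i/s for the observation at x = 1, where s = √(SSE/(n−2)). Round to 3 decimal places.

x=0: ŷ = -1 + 4.6·0 = -1; r = 0.5 − (-1) = 1.5
x=1: ŷ = -1 + 4.6·1 = 3.6; r = 5.6 − 3.6 = 2
x=3: ŷ = -1 + 4.6·3 = 12.8; r = 9.8 − 12.8 = -3
x=4: ŷ = -1 + 4.6·4 = 17.4; r = 14.4 − 17.4 = -3
x=7: ŷ = -1 + 4.6·7 = 31.2; r = 32.2 − 31.2 = 1
x=8: ŷ = -1 + 4.6·8 = 35.8; r = 37.3 − 35.8 = 1.5
x=9: ŷ = -1 + 4.6·9 = 40.4; r = 40.4 − 40.4 = 0
x=10: ŷ = -1 + 4.6·10 = 45; r = 45 − 45 = 0
SSE = 2.25 + 4 + 9 + 9 + 1 + 2.25 + 0 + 0 = 27.5
s = √(27.5/6) = 2.14087
r/s = 2 / 2.14087 = 0.934

0.934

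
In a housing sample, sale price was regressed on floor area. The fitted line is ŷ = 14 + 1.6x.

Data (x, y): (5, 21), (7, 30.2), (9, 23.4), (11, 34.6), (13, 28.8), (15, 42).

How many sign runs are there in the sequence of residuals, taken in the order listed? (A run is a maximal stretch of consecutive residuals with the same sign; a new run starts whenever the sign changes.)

x=5: ŷ = 14 + 1.6·5 = 22; r = 21 − 22 = -1
x=7: ŷ = 14 + 1.6·7 = 25.2; r = 30.2 − 25.2 = 5
x=9: ŷ = 14 + 1.6·9 = 28.4; r = 23.4 − 28.4 = -5
x=11: ŷ = 14 + 1.6·11 = 31.6; r = 34.6 − 31.6 = 3
x=13: ŷ = 14 + 1.6·13 = 34.8; r = 28.8 − 34.8 = -6
x=15: ŷ = 14 + 1.6·15 = 38; r = 42 − 38 = 4
Signs: − + − + − +
Runs: −×1, +×1, −×1, +×1, −×1, +×1 → 6

6 runs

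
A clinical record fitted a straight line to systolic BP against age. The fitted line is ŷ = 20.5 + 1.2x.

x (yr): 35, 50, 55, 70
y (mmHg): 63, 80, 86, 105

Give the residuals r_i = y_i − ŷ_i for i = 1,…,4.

0.5, -0.5, -0.5, 0.5

x=35: ŷ = 20.5 + 1.2·35 = 62.5; r = 63 − 62.5 = 0.5
x=50: ŷ = 20.5 + 1.2·50 = 80.5; r = 80 − 80.5 = -0.5
x=55: ŷ = 20.5 + 1.2·55 = 86.5; r = 86 − 86.5 = -0.5
x=70: ŷ = 20.5 + 1.2·70 = 104.5; r = 105 − 104.5 = 0.5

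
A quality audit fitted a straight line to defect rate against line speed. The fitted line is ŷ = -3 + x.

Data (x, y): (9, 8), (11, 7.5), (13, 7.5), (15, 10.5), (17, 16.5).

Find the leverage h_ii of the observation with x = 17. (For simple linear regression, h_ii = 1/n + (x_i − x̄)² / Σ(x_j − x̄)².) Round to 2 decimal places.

h = 0.60

x̄ = (9 + 11 + 13 + 15 + 17)/5 = 13
Σ(x − x̄)² = 16 + 4 + 0 + 4 + 16 = 40
h = 1/5 + (4)²/40 = 0.2 + 0.4 = 0.60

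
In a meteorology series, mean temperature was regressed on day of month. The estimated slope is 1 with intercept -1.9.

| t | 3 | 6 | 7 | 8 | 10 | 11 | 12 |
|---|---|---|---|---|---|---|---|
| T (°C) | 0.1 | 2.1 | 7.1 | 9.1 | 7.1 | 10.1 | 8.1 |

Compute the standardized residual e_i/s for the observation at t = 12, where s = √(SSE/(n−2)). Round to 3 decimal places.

t=3: T̂ = -1.9 + 3 = 1.1; e = 0.1 − 1.1 = -1
t=6: T̂ = -1.9 + 6 = 4.1; e = 2.1 − 4.1 = -2
t=7: T̂ = -1.9 + 7 = 5.1; e = 7.1 − 5.1 = 2
t=8: T̂ = -1.9 + 8 = 6.1; e = 9.1 − 6.1 = 3
t=10: T̂ = -1.9 + 10 = 8.1; e = 7.1 − 8.1 = -1
t=11: T̂ = -1.9 + 11 = 9.1; e = 10.1 − 9.1 = 1
t=12: T̂ = -1.9 + 12 = 10.1; e = 8.1 − 10.1 = -2
SSE = 1 + 4 + 4 + 9 + 1 + 1 + 4 = 24
s = √(24/5) = 2.19089
e/s = -2 / 2.19089 = -0.913

-0.913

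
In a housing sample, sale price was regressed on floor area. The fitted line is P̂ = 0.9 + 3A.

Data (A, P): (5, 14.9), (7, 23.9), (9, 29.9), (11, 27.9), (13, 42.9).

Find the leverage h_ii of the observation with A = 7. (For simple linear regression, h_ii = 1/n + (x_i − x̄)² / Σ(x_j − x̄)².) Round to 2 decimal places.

Ā = (5 + 7 + 9 + 11 + 13)/5 = 9
Σ(A − Ā)² = 16 + 4 + 0 + 4 + 16 = 40
h = 1/5 + (-2)²/40 = 0.2 + 0.1 = 0.30

h = 0.30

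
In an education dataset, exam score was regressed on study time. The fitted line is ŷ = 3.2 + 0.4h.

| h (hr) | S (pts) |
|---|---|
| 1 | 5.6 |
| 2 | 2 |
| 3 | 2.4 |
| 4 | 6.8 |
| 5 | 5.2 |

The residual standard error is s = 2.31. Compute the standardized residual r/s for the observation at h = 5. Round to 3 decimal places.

ŷ = 3.2 + 0.4·5 = 5.2
r = 5.2 − 5.2 = 0
r/s = 0 / 2.31 = 0.000

0.000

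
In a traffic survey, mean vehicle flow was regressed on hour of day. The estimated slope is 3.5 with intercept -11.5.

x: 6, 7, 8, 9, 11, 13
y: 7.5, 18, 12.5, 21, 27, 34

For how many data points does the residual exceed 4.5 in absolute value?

1

x=6: ŷ = -11.5 + 3.5·6 = 9.5; e = 7.5 − 9.5 = -2
x=7: ŷ = -11.5 + 3.5·7 = 13; e = 18 − 13 = 5
x=8: ŷ = -11.5 + 3.5·8 = 16.5; e = 12.5 − 16.5 = -4
x=9: ŷ = -11.5 + 3.5·9 = 20; e = 21 − 20 = 1
x=11: ŷ = -11.5 + 3.5·11 = 27; e = 27 − 27 = 0
x=13: ŷ = -11.5 + 3.5·13 = 34; e = 34 − 34 = 0
|e| > 4.5: x=7 (|e|=5) → 1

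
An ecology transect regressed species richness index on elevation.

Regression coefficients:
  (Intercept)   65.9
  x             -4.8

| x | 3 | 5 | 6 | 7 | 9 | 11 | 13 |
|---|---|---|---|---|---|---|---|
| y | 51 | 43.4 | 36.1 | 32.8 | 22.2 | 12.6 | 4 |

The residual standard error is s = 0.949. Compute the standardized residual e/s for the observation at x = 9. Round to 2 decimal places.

-0.53

ŷ = 65.9 − 4.8·9 = 22.7
e = 22.2 − 22.7 = -0.5
e/s = -0.5 / 0.949 = -0.53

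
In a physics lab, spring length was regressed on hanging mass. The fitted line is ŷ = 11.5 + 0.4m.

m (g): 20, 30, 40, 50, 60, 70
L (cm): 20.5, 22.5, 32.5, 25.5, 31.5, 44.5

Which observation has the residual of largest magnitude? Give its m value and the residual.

m=20: ŷ = 11.5 + 0.4·20 = 19.5; r = 20.5 − 19.5 = 1
m=30: ŷ = 11.5 + 0.4·30 = 23.5; r = 22.5 − 23.5 = -1
m=40: ŷ = 11.5 + 0.4·40 = 27.5; r = 32.5 − 27.5 = 5
m=50: ŷ = 11.5 + 0.4·50 = 31.5; r = 25.5 − 31.5 = -6
m=60: ŷ = 11.5 + 0.4·60 = 35.5; r = 31.5 − 35.5 = -4
m=70: ŷ = 11.5 + 0.4·70 = 39.5; r = 44.5 − 39.5 = 5
Largest |r| is 6 at m = 50, residual -6.

m = 50, r = -6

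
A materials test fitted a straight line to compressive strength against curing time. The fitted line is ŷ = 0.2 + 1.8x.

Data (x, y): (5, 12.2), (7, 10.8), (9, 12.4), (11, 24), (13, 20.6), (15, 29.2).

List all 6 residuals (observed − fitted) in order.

3, -2, -4, 4, -3, 2

x=5: ŷ = 0.2 + 1.8·5 = 9.2; r = 12.2 − 9.2 = 3
x=7: ŷ = 0.2 + 1.8·7 = 12.8; r = 10.8 − 12.8 = -2
x=9: ŷ = 0.2 + 1.8·9 = 16.4; r = 12.4 − 16.4 = -4
x=11: ŷ = 0.2 + 1.8·11 = 20; r = 24 − 20 = 4
x=13: ŷ = 0.2 + 1.8·13 = 23.6; r = 20.6 − 23.6 = -3
x=15: ŷ = 0.2 + 1.8·15 = 27.2; r = 29.2 − 27.2 = 2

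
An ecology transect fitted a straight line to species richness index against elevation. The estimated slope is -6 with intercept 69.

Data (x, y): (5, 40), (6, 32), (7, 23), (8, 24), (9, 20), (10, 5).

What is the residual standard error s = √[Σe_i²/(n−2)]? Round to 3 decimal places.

s = 4.123

x=5: ŷ = 69 − 6·5 = 39; e = 40 − 39 = 1
x=6: ŷ = 69 − 6·6 = 33; e = 32 − 33 = -1
x=7: ŷ = 69 − 6·7 = 27; e = 23 − 27 = -4
x=8: ŷ = 69 − 6·8 = 21; e = 24 − 21 = 3
x=9: ŷ = 69 − 6·9 = 15; e = 20 − 15 = 5
x=10: ŷ = 69 − 6·10 = 9; e = 5 − 9 = -4
SSE = 1 + 1 + 16 + 9 + 25 + 16 = 68
s = √(68/4) = √17 ≈ 4.123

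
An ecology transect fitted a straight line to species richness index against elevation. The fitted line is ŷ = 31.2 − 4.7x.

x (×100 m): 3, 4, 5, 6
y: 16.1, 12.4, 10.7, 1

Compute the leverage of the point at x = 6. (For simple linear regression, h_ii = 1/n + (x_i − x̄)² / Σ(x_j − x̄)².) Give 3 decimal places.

x̄ = (3 + 4 + 5 + 6)/4 = 4.5
Σ(x − x̄)² = 2.25 + 0.25 + 0.25 + 2.25 = 5
h = 1/4 + (1.5)²/5 = 0.25 + 0.45 = 0.700

h = 0.700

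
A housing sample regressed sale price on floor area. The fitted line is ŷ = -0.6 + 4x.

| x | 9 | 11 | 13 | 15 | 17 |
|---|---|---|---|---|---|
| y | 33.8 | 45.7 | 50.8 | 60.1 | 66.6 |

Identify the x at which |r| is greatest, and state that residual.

x = 11, r = 2.3

x=9: ŷ = -0.6 + 4·9 = 35.4; r = 33.8 − 35.4 = -1.6
x=11: ŷ = -0.6 + 4·11 = 43.4; r = 45.7 − 43.4 = 2.3
x=13: ŷ = -0.6 + 4·13 = 51.4; r = 50.8 − 51.4 = -0.6
x=15: ŷ = -0.6 + 4·15 = 59.4; r = 60.1 − 59.4 = 0.7
x=17: ŷ = -0.6 + 4·17 = 67.4; r = 66.6 − 67.4 = -0.8
Largest |r| is 2.3 at x = 11, residual 2.3.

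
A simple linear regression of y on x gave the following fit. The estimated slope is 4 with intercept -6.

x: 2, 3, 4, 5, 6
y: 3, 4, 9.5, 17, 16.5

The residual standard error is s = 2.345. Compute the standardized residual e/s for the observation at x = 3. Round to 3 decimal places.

-0.853

ŷ = -6 + 4·3 = 6
e = 4 − 6 = -2
e/s = -2 / 2.345 = -0.853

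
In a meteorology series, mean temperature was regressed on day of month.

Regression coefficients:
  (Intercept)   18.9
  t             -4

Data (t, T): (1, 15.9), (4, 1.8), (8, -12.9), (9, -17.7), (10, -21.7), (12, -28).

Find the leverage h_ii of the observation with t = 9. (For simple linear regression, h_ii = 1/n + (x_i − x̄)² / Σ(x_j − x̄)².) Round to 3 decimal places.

h = 0.200

t̄ = (1 + 4 + 8 + 9 + 10 + 12)/6 = 7.33333
Σ(t − t̄)² = 40.1111 + 11.1111 + 0.444444 + 2.77778 + 7.11111 + 21.7778 = 83.3333
h = 1/6 + (1.66667)²/83.3333 = 0.166667 + 0.0333333 = 0.200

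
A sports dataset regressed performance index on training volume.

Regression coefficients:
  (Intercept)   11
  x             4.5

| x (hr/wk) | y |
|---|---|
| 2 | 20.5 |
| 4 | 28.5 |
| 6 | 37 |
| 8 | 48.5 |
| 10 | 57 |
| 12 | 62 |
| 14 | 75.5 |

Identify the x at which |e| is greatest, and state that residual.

x = 12, e = -3

x=2: ŷ = 11 + 4.5·2 = 20; e = 20.5 − 20 = 0.5
x=4: ŷ = 11 + 4.5·4 = 29; e = 28.5 − 29 = -0.5
x=6: ŷ = 11 + 4.5·6 = 38; e = 37 − 38 = -1
x=8: ŷ = 11 + 4.5·8 = 47; e = 48.5 − 47 = 1.5
x=10: ŷ = 11 + 4.5·10 = 56; e = 57 − 56 = 1
x=12: ŷ = 11 + 4.5·12 = 65; e = 62 − 65 = -3
x=14: ŷ = 11 + 4.5·14 = 74; e = 75.5 − 74 = 1.5
Largest |e| is 3 at x = 12, residual -3.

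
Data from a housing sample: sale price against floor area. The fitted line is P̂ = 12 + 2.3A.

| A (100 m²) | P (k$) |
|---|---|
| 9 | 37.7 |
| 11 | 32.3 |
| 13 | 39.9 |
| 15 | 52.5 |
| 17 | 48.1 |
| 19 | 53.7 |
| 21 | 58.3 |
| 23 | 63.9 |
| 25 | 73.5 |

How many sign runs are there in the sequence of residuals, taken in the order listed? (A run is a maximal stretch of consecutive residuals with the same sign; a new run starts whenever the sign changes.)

5 runs

A=9: P̂ = 12 + 2.3·9 = 32.7; e = 37.7 − 32.7 = 5
A=11: P̂ = 12 + 2.3·11 = 37.3; e = 32.3 − 37.3 = -5
A=13: P̂ = 12 + 2.3·13 = 41.9; e = 39.9 − 41.9 = -2
A=15: P̂ = 12 + 2.3·15 = 46.5; e = 52.5 − 46.5 = 6
A=17: P̂ = 12 + 2.3·17 = 51.1; e = 48.1 − 51.1 = -3
A=19: P̂ = 12 + 2.3·19 = 55.7; e = 53.7 − 55.7 = -2
A=21: P̂ = 12 + 2.3·21 = 60.3; e = 58.3 − 60.3 = -2
A=23: P̂ = 12 + 2.3·23 = 64.9; e = 63.9 − 64.9 = -1
A=25: P̂ = 12 + 2.3·25 = 69.5; e = 73.5 − 69.5 = 4
Signs: + − − + − − − − +
Runs: +×1, −×2, +×1, −×4, +×1 → 5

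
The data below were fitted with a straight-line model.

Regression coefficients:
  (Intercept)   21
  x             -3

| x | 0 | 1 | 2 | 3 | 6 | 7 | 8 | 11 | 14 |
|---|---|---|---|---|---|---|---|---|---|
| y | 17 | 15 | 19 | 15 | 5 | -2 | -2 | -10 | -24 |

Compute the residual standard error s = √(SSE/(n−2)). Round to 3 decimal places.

s = 3.207

x=0: ŷ = 21 − 3·0 = 21; e = 17 − 21 = -4
x=1: ŷ = 21 − 3·1 = 18; e = 15 − 18 = -3
x=2: ŷ = 21 − 3·2 = 15; e = 19 − 15 = 4
x=3: ŷ = 21 − 3·3 = 12; e = 15 − 12 = 3
x=6: ŷ = 21 − 3·6 = 3; e = 5 − 3 = 2
x=7: ŷ = 21 − 3·7 = 0; e = -2 − 0 = -2
x=8: ŷ = 21 − 3·8 = -3; e = -2 − (-3) = 1
x=11: ŷ = 21 − 3·11 = -12; e = -10 − (-12) = 2
x=14: ŷ = 21 − 3·14 = -21; e = -24 − (-21) = -3
SSE = 16 + 9 + 16 + 9 + 4 + 4 + 1 + 4 + 9 = 72
s = √(72/7) = √10.2857 ≈ 3.207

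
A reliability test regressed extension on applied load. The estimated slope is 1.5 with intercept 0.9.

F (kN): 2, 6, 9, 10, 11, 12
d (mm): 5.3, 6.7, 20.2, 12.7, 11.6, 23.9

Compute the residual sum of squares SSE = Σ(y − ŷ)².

F=2: d̂ = 0.9 + 1.5·2 = 3.9; e = 5.3 − 3.9 = 1.4
F=6: d̂ = 0.9 + 1.5·6 = 9.9; e = 6.7 − 9.9 = -3.2
F=9: d̂ = 0.9 + 1.5·9 = 14.4; e = 20.2 − 14.4 = 5.8
F=10: d̂ = 0.9 + 1.5·10 = 15.9; e = 12.7 − 15.9 = -3.2
F=11: d̂ = 0.9 + 1.5·11 = 17.4; e = 11.6 − 17.4 = -5.8
F=12: d̂ = 0.9 + 1.5·12 = 18.9; e = 23.9 − 18.9 = 5
SSE = 1.96 + 10.24 + 33.64 + 10.24 + 33.64 + 25 = 114.72

SSE = 114.72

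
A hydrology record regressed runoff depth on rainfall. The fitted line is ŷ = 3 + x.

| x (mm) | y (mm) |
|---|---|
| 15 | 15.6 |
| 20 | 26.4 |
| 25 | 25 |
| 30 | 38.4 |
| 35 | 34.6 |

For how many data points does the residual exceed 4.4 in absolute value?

x=15: ŷ = 3 + 15 = 18; e = 15.6 − 18 = -2.4
x=20: ŷ = 3 + 20 = 23; e = 26.4 − 23 = 3.4
x=25: ŷ = 3 + 25 = 28; e = 25 − 28 = -3
x=30: ŷ = 3 + 30 = 33; e = 38.4 − 33 = 5.4
x=35: ŷ = 3 + 35 = 38; e = 34.6 − 38 = -3.4
|e| > 4.4: x=30 (|e|=5.4) → 1

1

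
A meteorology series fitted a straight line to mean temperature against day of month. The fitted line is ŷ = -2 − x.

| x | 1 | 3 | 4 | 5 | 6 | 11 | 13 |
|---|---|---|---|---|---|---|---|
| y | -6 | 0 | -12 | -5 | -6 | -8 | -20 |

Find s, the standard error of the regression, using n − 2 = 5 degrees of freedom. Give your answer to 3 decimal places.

x=1: ŷ = -2 − 1 = -3; r = -6 − (-3) = -3
x=3: ŷ = -2 − 3 = -5; r = 0 − (-5) = 5
x=4: ŷ = -2 − 4 = -6; r = -12 − (-6) = -6
x=5: ŷ = -2 − 5 = -7; r = -5 − (-7) = 2
x=6: ŷ = -2 − 6 = -8; r = -6 − (-8) = 2
x=11: ŷ = -2 − 11 = -13; r = -8 − (-13) = 5
x=13: ŷ = -2 − 13 = -15; r = -20 − (-15) = -5
SSE = 9 + 25 + 36 + 4 + 4 + 25 + 25 = 128
s = √(128/5) = √25.6 ≈ 5.060

s = 5.060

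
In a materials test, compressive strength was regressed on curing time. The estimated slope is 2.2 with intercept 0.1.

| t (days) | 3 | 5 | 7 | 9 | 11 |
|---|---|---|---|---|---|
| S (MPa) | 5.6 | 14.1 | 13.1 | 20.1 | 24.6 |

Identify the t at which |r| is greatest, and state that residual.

t=3: Ŝ = 0.1 + 2.2·3 = 6.7; r = 5.6 − 6.7 = -1.1
t=5: Ŝ = 0.1 + 2.2·5 = 11.1; r = 14.1 − 11.1 = 3
t=7: Ŝ = 0.1 + 2.2·7 = 15.5; r = 13.1 − 15.5 = -2.4
t=9: Ŝ = 0.1 + 2.2·9 = 19.9; r = 20.1 − 19.9 = 0.2
t=11: Ŝ = 0.1 + 2.2·11 = 24.3; r = 24.6 − 24.3 = 0.3
Largest |r| is 3 at t = 5, residual 3.

t = 5, r = 3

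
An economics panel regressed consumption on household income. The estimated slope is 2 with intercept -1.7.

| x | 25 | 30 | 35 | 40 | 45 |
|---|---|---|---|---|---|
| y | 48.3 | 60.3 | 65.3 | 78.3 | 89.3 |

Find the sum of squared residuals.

SSE = 14

x=25: ŷ = -1.7 + 2·25 = 48.3; r = 48.3 − 48.3 = 0
x=30: ŷ = -1.7 + 2·30 = 58.3; r = 60.3 − 58.3 = 2
x=35: ŷ = -1.7 + 2·35 = 68.3; r = 65.3 − 68.3 = -3
x=40: ŷ = -1.7 + 2·40 = 78.3; r = 78.3 − 78.3 = 0
x=45: ŷ = -1.7 + 2·45 = 88.3; r = 89.3 − 88.3 = 1
SSE = 0 + 4 + 9 + 0 + 1 = 14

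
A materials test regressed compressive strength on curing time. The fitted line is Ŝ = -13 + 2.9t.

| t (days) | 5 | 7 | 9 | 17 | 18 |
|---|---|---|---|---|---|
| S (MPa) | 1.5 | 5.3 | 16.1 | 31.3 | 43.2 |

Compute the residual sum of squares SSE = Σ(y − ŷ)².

SSE = 54

t=5: Ŝ = -13 + 2.9·5 = 1.5; r = 1.5 − 1.5 = 0
t=7: Ŝ = -13 + 2.9·7 = 7.3; r = 5.3 − 7.3 = -2
t=9: Ŝ = -13 + 2.9·9 = 13.1; r = 16.1 − 13.1 = 3
t=17: Ŝ = -13 + 2.9·17 = 36.3; r = 31.3 − 36.3 = -5
t=18: Ŝ = -13 + 2.9·18 = 39.2; r = 43.2 − 39.2 = 4
SSE = 0 + 4 + 9 + 25 + 16 = 54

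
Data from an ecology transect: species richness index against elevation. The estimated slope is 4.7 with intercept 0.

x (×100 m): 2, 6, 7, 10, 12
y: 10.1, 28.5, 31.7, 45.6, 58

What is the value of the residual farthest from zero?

x=2: ŷ = 4.7·2 = 9.4; r = 10.1 − 9.4 = 0.7
x=6: ŷ = 4.7·6 = 28.2; r = 28.5 − 28.2 = 0.3
x=7: ŷ = 4.7·7 = 32.9; r = 31.7 − 32.9 = -1.2
x=10: ŷ = 4.7·10 = 47; r = 45.6 − 47 = -1.4
x=12: ŷ = 4.7·12 = 56.4; r = 58 − 56.4 = 1.6
Largest |r| is 1.6 at x = 12, residual 1.6.

r = 1.6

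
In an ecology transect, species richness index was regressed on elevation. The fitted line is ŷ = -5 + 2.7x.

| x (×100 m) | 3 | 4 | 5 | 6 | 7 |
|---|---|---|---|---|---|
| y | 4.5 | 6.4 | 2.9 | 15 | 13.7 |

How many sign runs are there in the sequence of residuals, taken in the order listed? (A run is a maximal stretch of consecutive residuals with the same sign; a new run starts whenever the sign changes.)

4 runs

x=3: ŷ = -5 + 2.7·3 = 3.1; r = 4.5 − 3.1 = 1.4
x=4: ŷ = -5 + 2.7·4 = 5.8; r = 6.4 − 5.8 = 0.6
x=5: ŷ = -5 + 2.7·5 = 8.5; r = 2.9 − 8.5 = -5.6
x=6: ŷ = -5 + 2.7·6 = 11.2; r = 15 − 11.2 = 3.8
x=7: ŷ = -5 + 2.7·7 = 13.9; r = 13.7 − 13.9 = -0.2
Signs: + + − + −
Runs: +×2, −×1, +×1, −×1 → 4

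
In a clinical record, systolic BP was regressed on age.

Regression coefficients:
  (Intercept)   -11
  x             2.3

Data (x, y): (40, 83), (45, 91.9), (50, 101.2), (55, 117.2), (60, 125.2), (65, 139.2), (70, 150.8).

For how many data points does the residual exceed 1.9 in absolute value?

x=40: ŷ = -11 + 2.3·40 = 81; r = 83 − 81 = 2
x=45: ŷ = -11 + 2.3·45 = 92.5; r = 91.9 − 92.5 = -0.6
x=50: ŷ = -11 + 2.3·50 = 104; r = 101.2 − 104 = -2.8
x=55: ŷ = -11 + 2.3·55 = 115.5; r = 117.2 − 115.5 = 1.7
x=60: ŷ = -11 + 2.3·60 = 127; r = 125.2 − 127 = -1.8
x=65: ŷ = -11 + 2.3·65 = 138.5; r = 139.2 − 138.5 = 0.7
x=70: ŷ = -11 + 2.3·70 = 150; r = 150.8 − 150 = 0.8
|r| > 1.9: x=40 (|r|=2), x=50 (|r|=2.8) → 2

2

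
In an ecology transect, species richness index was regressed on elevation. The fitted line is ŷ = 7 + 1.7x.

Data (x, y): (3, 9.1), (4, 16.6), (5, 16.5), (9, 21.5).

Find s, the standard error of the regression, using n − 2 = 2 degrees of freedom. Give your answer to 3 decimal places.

x=3: ŷ = 7 + 1.7·3 = 12.1; e = 9.1 − 12.1 = -3
x=4: ŷ = 7 + 1.7·4 = 13.8; e = 16.6 − 13.8 = 2.8
x=5: ŷ = 7 + 1.7·5 = 15.5; e = 16.5 − 15.5 = 1
x=9: ŷ = 7 + 1.7·9 = 22.3; e = 21.5 − 22.3 = -0.8
SSE = 9 + 7.84 + 1 + 0.64 = 18.48
s = √(18.48/2) = √9.24 ≈ 3.040

s = 3.040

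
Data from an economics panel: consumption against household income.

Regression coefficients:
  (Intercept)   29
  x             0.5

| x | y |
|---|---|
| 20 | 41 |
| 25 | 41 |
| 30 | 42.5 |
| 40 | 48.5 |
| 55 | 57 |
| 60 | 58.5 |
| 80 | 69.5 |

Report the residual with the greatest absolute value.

e = 2

x=20: ŷ = 29 + 0.5·20 = 39; e = 41 − 39 = 2
x=25: ŷ = 29 + 0.5·25 = 41.5; e = 41 − 41.5 = -0.5
x=30: ŷ = 29 + 0.5·30 = 44; e = 42.5 − 44 = -1.5
x=40: ŷ = 29 + 0.5·40 = 49; e = 48.5 − 49 = -0.5
x=55: ŷ = 29 + 0.5·55 = 56.5; e = 57 − 56.5 = 0.5
x=60: ŷ = 29 + 0.5·60 = 59; e = 58.5 − 59 = -0.5
x=80: ŷ = 29 + 0.5·80 = 69; e = 69.5 − 69 = 0.5
Largest |e| is 2 at x = 20, residual 2.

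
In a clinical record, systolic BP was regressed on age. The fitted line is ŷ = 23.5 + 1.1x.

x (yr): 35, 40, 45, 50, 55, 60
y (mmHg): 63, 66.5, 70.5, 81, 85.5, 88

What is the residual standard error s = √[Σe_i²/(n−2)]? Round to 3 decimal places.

s = 2.179

x=35: ŷ = 23.5 + 1.1·35 = 62; e = 63 − 62 = 1
x=40: ŷ = 23.5 + 1.1·40 = 67.5; e = 66.5 − 67.5 = -1
x=45: ŷ = 23.5 + 1.1·45 = 73; e = 70.5 − 73 = -2.5
x=50: ŷ = 23.5 + 1.1·50 = 78.5; e = 81 − 78.5 = 2.5
x=55: ŷ = 23.5 + 1.1·55 = 84; e = 85.5 − 84 = 1.5
x=60: ŷ = 23.5 + 1.1·60 = 89.5; e = 88 − 89.5 = -1.5
SSE = 1 + 1 + 6.25 + 6.25 + 2.25 + 2.25 = 19
s = √(19/4) = √4.75 ≈ 2.179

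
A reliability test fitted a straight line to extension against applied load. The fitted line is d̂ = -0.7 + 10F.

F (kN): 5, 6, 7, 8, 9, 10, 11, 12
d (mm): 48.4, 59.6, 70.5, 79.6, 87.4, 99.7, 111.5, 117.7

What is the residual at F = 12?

e = -1.6

d̂ = -0.7 + 10·12 = 119.3
e = 117.7 − 119.3 = -1.6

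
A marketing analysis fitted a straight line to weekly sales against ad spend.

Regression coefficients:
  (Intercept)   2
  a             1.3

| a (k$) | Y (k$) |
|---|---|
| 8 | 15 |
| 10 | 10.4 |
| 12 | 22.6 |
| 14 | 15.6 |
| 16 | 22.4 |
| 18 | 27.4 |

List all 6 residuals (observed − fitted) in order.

2.6, -4.6, 5, -4.6, -0.4, 2

a=8: Ŷ = 2 + 1.3·8 = 12.4; r = 15 − 12.4 = 2.6
a=10: Ŷ = 2 + 1.3·10 = 15; r = 10.4 − 15 = -4.6
a=12: Ŷ = 2 + 1.3·12 = 17.6; r = 22.6 − 17.6 = 5
a=14: Ŷ = 2 + 1.3·14 = 20.2; r = 15.6 − 20.2 = -4.6
a=16: Ŷ = 2 + 1.3·16 = 22.8; r = 22.4 − 22.8 = -0.4
a=18: Ŷ = 2 + 1.3·18 = 25.4; r = 27.4 − 25.4 = 2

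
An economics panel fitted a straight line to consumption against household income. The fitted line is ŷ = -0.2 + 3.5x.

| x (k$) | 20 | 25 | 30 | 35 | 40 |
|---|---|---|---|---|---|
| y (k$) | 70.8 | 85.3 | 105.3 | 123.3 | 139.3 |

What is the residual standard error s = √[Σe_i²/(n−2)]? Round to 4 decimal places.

s = 1.4720

x=20: ŷ = -0.2 + 3.5·20 = 69.8; e = 70.8 − 69.8 = 1
x=25: ŷ = -0.2 + 3.5·25 = 87.3; e = 85.3 − 87.3 = -2
x=30: ŷ = -0.2 + 3.5·30 = 104.8; e = 105.3 − 104.8 = 0.5
x=35: ŷ = -0.2 + 3.5·35 = 122.3; e = 123.3 − 122.3 = 1
x=40: ŷ = -0.2 + 3.5·40 = 139.8; e = 139.3 − 139.8 = -0.5
SSE = 1 + 4 + 0.25 + 1 + 0.25 = 6.5
s = √(6.5/3) = √2.16667 ≈ 1.4720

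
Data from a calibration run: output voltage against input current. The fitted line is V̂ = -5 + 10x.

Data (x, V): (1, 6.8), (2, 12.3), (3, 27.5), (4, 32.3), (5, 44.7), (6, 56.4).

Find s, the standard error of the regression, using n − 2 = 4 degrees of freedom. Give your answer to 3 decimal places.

x=1: V̂ = -5 + 10·1 = 5; e = 6.8 − 5 = 1.8
x=2: V̂ = -5 + 10·2 = 15; e = 12.3 − 15 = -2.7
x=3: V̂ = -5 + 10·3 = 25; e = 27.5 − 25 = 2.5
x=4: V̂ = -5 + 10·4 = 35; e = 32.3 − 35 = -2.7
x=5: V̂ = -5 + 10·5 = 45; e = 44.7 − 45 = -0.3
x=6: V̂ = -5 + 10·6 = 55; e = 56.4 − 55 = 1.4
SSE = 3.24 + 7.29 + 6.25 + 7.29 + 0.09 + 1.96 = 26.12
s = √(26.12/4) = √6.53 ≈ 2.555

s = 2.555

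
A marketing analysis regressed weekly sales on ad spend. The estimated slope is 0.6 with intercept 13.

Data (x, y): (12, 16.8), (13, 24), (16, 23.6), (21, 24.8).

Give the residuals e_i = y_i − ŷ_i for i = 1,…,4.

x=12: ŷ = 13 + 0.6·12 = 20.2; e = 16.8 − 20.2 = -3.4
x=13: ŷ = 13 + 0.6·13 = 20.8; e = 24 − 20.8 = 3.2
x=16: ŷ = 13 + 0.6·16 = 22.6; e = 23.6 − 22.6 = 1
x=21: ŷ = 13 + 0.6·21 = 25.6; e = 24.8 − 25.6 = -0.8

-3.4, 3.2, 1, -0.8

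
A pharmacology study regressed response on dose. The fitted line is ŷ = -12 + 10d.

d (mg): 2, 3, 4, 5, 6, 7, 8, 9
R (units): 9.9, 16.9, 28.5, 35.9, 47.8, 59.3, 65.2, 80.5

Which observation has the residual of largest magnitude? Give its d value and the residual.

d = 8, e = -2.8

d=2: ŷ = -12 + 10·2 = 8; e = 9.9 − 8 = 1.9
d=3: ŷ = -12 + 10·3 = 18; e = 16.9 − 18 = -1.1
d=4: ŷ = -12 + 10·4 = 28; e = 28.5 − 28 = 0.5
d=5: ŷ = -12 + 10·5 = 38; e = 35.9 − 38 = -2.1
d=6: ŷ = -12 + 10·6 = 48; e = 47.8 − 48 = -0.2
d=7: ŷ = -12 + 10·7 = 58; e = 59.3 − 58 = 1.3
d=8: ŷ = -12 + 10·8 = 68; e = 65.2 − 68 = -2.8
d=9: ŷ = -12 + 10·9 = 78; e = 80.5 − 78 = 2.5
Largest |e| is 2.8 at d = 8, residual -2.8.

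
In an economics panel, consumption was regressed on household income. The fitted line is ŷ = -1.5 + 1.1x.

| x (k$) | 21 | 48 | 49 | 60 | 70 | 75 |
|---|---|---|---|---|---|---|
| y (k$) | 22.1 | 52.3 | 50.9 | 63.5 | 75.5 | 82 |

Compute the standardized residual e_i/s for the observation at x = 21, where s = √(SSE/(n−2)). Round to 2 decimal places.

x=21: ŷ = -1.5 + 1.1·21 = 21.6; e = 22.1 − 21.6 = 0.5
x=48: ŷ = -1.5 + 1.1·48 = 51.3; e = 52.3 − 51.3 = 1
x=49: ŷ = -1.5 + 1.1·49 = 52.4; e = 50.9 − 52.4 = -1.5
x=60: ŷ = -1.5 + 1.1·60 = 64.5; e = 63.5 − 64.5 = -1
x=70: ŷ = -1.5 + 1.1·70 = 75.5; e = 75.5 − 75.5 = 0
x=75: ŷ = -1.5 + 1.1·75 = 81; e = 82 − 81 = 1
SSE = 0.25 + 1 + 2.25 + 1 + 0 + 1 = 5.5
s = √(5.5/4) = 1.1726
e/s = 0.5 / 1.1726 = 0.43

0.43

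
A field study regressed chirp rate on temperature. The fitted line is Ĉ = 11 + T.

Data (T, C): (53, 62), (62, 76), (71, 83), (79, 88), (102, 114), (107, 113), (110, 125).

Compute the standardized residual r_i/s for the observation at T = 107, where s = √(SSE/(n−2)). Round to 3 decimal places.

-1.443

T=53: Ĉ = 11 + 53 = 64; r = 62 − 64 = -2
T=62: Ĉ = 11 + 62 = 73; r = 76 − 73 = 3
T=71: Ĉ = 11 + 71 = 82; r = 83 − 82 = 1
T=79: Ĉ = 11 + 79 = 90; r = 88 − 90 = -2
T=102: Ĉ = 11 + 102 = 113; r = 114 − 113 = 1
T=107: Ĉ = 11 + 107 = 118; r = 113 − 118 = -5
T=110: Ĉ = 11 + 110 = 121; r = 125 − 121 = 4
SSE = 4 + 9 + 1 + 4 + 1 + 25 + 16 = 60
s = √(60/5) = 3.4641
r/s = -5 / 3.4641 = -1.443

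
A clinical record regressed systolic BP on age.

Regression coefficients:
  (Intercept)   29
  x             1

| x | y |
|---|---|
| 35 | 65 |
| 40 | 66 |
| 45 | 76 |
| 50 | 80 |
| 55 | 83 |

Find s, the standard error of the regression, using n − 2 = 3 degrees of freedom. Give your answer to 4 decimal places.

x=35: ŷ = 29 + 35 = 64; r = 65 − 64 = 1
x=40: ŷ = 29 + 40 = 69; r = 66 − 69 = -3
x=45: ŷ = 29 + 45 = 74; r = 76 − 74 = 2
x=50: ŷ = 29 + 50 = 79; r = 80 − 79 = 1
x=55: ŷ = 29 + 55 = 84; r = 83 − 84 = -1
SSE = 1 + 9 + 4 + 1 + 1 = 16
s = √(16/3) = √5.33333 ≈ 2.3094

s = 2.3094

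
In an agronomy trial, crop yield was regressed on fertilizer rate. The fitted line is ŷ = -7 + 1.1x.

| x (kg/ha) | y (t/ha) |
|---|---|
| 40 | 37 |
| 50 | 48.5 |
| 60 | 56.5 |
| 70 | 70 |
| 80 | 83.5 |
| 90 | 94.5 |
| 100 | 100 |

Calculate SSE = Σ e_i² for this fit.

x=40: ŷ = -7 + 1.1·40 = 37; e = 37 − 37 = 0
x=50: ŷ = -7 + 1.1·50 = 48; e = 48.5 − 48 = 0.5
x=60: ŷ = -7 + 1.1·60 = 59; e = 56.5 − 59 = -2.5
x=70: ŷ = -7 + 1.1·70 = 70; e = 70 − 70 = 0
x=80: ŷ = -7 + 1.1·80 = 81; e = 83.5 − 81 = 2.5
x=90: ŷ = -7 + 1.1·90 = 92; e = 94.5 − 92 = 2.5
x=100: ŷ = -7 + 1.1·100 = 103; e = 100 − 103 = -3
SSE = 0 + 0.25 + 6.25 + 0 + 6.25 + 6.25 + 9 = 28

SSE = 28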